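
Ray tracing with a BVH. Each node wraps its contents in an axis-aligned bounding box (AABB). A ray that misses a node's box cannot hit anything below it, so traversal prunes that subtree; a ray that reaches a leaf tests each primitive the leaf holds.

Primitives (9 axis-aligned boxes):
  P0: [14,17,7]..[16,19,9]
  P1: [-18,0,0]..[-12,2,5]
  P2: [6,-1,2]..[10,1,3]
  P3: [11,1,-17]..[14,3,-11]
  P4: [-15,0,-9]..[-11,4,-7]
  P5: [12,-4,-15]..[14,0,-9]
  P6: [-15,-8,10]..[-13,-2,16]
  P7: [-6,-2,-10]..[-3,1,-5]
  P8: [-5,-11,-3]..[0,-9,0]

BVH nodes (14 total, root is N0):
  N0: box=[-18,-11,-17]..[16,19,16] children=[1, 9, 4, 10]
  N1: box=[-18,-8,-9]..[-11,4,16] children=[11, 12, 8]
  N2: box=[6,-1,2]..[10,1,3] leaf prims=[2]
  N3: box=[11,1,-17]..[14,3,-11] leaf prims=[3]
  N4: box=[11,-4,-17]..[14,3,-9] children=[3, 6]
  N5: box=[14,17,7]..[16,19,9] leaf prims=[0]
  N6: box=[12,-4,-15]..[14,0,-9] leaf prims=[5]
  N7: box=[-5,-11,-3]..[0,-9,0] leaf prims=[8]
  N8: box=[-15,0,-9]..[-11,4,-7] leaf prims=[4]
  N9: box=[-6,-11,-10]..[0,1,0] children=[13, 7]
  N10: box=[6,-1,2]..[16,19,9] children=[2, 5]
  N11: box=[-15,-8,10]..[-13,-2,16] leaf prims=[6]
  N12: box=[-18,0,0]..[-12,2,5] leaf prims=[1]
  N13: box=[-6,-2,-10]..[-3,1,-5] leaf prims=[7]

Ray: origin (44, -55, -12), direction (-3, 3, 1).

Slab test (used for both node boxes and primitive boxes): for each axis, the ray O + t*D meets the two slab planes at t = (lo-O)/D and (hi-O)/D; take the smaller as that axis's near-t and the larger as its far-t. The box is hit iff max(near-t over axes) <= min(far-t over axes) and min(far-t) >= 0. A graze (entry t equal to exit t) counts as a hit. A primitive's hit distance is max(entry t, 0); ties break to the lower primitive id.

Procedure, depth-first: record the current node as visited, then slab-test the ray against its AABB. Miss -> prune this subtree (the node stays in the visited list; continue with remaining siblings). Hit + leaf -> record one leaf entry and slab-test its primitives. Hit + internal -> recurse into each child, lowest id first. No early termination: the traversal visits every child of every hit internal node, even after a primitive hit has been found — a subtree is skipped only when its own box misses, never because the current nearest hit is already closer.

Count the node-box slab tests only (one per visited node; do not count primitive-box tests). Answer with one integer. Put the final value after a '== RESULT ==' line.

Trace the traversal:
N0 x:[28/3,62/3] y:[44/3,74/3] z:[-5,28] -> hit [44/3,62/3], descend [1, 4, 9, 10]
  N1 x:[55/3,62/3] y:[47/3,59/3] z:[3,28] -> hit [55/3,59/3], descend [8, 11, 12]
    N8 x:[55/3,59/3] y:[55/3,59/3] z:[3,5] -> miss, prune
    N11 x:[19,59/3] y:[47/3,53/3] z:[22,28] -> miss, prune
    N12 x:[56/3,62/3] y:[55/3,19] z:[12,17] -> miss, prune
  N4 x:[10,11] y:[17,58/3] z:[-5,3] -> miss, prune
  N9 x:[44/3,50/3] y:[44/3,56/3] z:[2,12] -> miss, prune
  N10 x:[28/3,38/3] y:[18,74/3] z:[14,21] -> miss, prune

order=[0, 1, 8, 11, 12, 4, 9, 10]  |boxes|=8  |leaves|=0  hit=miss

== RESULT ==
8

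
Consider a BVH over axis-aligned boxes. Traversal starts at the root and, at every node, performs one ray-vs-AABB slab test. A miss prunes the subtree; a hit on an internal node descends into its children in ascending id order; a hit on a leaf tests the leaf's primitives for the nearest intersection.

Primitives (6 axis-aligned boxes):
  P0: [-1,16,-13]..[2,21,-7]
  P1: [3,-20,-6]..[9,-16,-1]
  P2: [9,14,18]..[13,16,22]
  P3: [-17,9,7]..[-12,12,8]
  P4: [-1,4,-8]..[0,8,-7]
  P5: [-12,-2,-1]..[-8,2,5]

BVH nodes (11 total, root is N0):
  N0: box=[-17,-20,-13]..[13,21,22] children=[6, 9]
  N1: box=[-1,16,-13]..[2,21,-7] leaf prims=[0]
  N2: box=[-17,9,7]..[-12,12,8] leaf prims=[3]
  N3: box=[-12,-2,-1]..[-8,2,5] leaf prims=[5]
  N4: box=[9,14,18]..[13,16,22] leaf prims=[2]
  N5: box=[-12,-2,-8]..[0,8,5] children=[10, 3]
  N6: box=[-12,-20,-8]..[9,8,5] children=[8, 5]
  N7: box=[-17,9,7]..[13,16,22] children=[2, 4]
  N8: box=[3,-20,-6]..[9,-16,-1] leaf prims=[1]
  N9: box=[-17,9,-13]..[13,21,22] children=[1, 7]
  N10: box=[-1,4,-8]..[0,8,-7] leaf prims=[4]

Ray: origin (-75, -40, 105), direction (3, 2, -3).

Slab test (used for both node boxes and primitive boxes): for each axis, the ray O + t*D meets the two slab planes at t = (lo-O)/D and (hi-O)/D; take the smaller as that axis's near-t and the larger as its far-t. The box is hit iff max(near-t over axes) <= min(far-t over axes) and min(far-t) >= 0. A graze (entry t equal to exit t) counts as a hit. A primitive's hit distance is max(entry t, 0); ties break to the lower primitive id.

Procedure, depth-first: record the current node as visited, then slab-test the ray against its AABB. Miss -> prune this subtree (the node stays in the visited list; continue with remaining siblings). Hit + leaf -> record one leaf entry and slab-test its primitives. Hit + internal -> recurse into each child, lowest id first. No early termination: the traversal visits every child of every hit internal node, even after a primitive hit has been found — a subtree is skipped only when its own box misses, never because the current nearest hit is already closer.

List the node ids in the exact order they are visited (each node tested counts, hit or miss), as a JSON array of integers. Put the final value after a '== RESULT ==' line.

Traverse from the root:
N0 x:[58/3,88/3] y:[10,61/2] z:[83/3,118/3] -> hit [83/3,88/3], descend [6, 9]
  N6 x:[21,28] y:[10,24] z:[100/3,113/3] -> miss, prune
  N9 x:[58/3,88/3] y:[49/2,61/2] z:[83/3,118/3] -> hit [83/3,88/3], descend [1, 7]
    N1 x:[74/3,77/3] y:[28,61/2] z:[112/3,118/3] -> miss, prune
    N7 x:[58/3,88/3] y:[49/2,28] z:[83/3,98/3] -> hit [83/3,28], descend [2, 4]
      N2 x:[58/3,21] y:[49/2,26] z:[97/3,98/3] -> miss, prune
      N4 x:[28,88/3] y:[27,28] z:[83/3,29] -> hit [28,28] leaf, test {P2@t=28}

7 AABB tests over nodes [0, 6, 9, 1, 7, 2, 4]; 1 leaf entered; closest P2.

== RESULT ==
[0, 6, 9, 1, 7, 2, 4]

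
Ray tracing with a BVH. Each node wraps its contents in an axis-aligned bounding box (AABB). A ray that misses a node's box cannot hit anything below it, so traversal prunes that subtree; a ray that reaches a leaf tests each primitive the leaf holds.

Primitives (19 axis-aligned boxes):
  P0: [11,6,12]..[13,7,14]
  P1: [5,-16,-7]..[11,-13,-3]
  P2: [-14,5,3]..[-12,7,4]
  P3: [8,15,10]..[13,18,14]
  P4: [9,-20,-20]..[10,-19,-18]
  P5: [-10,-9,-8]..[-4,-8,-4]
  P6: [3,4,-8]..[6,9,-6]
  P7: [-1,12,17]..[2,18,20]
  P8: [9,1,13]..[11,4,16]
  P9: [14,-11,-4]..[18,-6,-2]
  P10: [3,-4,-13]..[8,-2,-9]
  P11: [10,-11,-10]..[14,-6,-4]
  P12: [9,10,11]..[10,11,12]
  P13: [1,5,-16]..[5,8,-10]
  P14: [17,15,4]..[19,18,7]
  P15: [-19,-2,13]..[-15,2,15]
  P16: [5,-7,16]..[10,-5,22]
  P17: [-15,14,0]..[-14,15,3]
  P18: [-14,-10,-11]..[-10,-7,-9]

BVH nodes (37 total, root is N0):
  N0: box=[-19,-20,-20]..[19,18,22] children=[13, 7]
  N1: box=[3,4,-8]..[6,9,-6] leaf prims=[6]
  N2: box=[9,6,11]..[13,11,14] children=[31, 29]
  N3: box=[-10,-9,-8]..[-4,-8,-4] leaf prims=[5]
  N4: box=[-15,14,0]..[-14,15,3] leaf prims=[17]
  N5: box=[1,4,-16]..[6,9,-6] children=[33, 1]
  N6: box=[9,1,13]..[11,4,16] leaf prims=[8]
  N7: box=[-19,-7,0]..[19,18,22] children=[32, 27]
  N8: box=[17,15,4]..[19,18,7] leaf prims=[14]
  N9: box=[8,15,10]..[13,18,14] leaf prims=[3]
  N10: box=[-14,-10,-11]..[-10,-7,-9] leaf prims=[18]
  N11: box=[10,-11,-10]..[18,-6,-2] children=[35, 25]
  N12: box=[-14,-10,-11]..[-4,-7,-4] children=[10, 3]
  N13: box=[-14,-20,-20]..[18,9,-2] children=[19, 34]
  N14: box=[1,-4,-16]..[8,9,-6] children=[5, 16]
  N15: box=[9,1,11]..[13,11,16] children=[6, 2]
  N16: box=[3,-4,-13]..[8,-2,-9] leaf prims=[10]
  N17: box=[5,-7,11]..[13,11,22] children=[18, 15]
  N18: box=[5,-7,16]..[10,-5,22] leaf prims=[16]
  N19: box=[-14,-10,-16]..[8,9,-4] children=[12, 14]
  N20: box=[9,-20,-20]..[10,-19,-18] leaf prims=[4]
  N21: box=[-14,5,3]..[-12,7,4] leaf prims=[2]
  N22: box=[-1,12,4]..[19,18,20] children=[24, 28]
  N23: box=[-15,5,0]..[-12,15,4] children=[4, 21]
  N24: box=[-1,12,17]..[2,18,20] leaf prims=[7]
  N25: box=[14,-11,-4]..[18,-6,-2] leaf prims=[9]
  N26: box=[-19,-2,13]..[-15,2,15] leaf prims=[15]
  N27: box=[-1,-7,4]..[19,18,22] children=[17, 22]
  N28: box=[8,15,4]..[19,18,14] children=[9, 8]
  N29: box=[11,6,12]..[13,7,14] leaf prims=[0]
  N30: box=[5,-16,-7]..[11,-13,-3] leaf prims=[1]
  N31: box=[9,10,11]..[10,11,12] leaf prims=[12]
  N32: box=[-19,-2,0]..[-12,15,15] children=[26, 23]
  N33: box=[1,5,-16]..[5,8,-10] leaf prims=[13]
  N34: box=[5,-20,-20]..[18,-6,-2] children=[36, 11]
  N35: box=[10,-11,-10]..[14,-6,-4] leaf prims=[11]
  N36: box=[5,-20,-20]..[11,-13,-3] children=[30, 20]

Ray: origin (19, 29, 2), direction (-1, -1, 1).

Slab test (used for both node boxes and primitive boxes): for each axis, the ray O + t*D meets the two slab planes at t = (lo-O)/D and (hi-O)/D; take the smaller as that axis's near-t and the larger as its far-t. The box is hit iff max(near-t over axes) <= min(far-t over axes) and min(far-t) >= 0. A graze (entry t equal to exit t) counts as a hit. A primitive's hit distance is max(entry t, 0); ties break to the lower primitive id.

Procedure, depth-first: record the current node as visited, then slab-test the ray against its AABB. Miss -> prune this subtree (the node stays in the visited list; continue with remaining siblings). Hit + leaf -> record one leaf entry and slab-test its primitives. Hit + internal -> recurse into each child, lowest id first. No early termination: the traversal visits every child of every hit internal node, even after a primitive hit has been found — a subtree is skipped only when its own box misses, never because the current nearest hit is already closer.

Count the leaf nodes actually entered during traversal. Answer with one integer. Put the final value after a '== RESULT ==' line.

Walk:
N0 x:[0,38] y:[11,49] z:[-22,20] -> hit [11,20], descend [7, 13]
  N7 x:[0,38] y:[11,36] z:[-2,20] -> hit [11,20], descend [27, 32]
    N27 x:[0,20] y:[11,36] z:[2,20] -> hit [11,20], descend [17, 22]
      N17 x:[6,14] y:[18,36] z:[9,20] -> miss, prune
      N22 x:[0,20] y:[11,17] z:[2,18] -> hit [11,17], descend [24, 28]
        N24 x:[17,20] y:[11,17] z:[15,18] -> hit [17,17] leaf, test {P7@t=17}
        N28 x:[0,11] y:[11,14] z:[2,12] -> hit [11,11], descend [8, 9]
          N8 x:[0,2] y:[11,14] z:[2,5] -> miss, prune
          N9 x:[6,11] y:[11,14] z:[8,12] -> hit [11,11] leaf, test {P3@t=11}
    N32 x:[31,38] y:[14,31] z:[-2,13] -> miss, prune
  N13 x:[1,33] y:[20,49] z:[-22,-4] -> miss, prune

Summary -> nodes [0, 7, 27, 17, 22, 24, 28, 8, 9, 32, 13]; box-tests=11; leaf-entries=2; first=P3

== RESULT ==
2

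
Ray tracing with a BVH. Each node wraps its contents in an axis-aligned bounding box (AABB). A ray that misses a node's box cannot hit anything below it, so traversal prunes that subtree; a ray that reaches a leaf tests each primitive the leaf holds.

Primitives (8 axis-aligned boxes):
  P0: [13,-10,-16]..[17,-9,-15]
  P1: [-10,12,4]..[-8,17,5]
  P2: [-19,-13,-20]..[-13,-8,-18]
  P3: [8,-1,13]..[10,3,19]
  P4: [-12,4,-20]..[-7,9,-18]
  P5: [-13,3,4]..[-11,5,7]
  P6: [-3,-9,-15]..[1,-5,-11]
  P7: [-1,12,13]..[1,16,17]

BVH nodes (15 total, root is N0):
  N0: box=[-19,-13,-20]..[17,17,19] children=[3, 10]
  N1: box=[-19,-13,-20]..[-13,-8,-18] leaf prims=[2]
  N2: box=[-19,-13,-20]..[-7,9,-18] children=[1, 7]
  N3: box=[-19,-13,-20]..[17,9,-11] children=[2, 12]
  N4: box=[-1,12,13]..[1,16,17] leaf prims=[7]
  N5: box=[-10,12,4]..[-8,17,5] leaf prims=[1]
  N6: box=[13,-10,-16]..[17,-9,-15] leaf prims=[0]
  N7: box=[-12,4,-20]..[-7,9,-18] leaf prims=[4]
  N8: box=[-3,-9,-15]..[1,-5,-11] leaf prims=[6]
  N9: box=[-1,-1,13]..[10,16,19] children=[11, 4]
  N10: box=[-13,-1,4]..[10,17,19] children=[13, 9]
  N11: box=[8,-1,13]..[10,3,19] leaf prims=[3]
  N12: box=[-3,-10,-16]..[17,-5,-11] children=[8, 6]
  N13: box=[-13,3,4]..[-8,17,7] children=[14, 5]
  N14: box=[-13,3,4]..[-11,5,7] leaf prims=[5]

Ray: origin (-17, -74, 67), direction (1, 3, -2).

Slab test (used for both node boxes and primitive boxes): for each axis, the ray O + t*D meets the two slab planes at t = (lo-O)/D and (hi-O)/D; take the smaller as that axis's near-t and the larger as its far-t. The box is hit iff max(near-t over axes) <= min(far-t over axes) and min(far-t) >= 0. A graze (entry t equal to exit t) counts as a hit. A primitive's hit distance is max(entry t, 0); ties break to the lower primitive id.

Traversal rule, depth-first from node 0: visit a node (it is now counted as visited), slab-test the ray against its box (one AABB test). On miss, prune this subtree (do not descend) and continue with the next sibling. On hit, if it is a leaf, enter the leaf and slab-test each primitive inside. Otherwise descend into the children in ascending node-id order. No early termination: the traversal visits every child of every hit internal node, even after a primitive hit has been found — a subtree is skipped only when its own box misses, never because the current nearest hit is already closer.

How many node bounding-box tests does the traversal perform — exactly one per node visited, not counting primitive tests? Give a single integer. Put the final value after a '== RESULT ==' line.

Trace the traversal:
N0 x:[-2,34] y:[61/3,91/3] z:[24,87/2] -> hit [24,91/3], descend [3, 10]
  N3 x:[-2,34] y:[61/3,83/3] z:[39,87/2] -> miss, prune
  N10 x:[4,27] y:[73/3,91/3] z:[24,63/2] -> hit [73/3,27], descend [9, 13]
    N9 x:[16,27] y:[73/3,30] z:[24,27] -> hit [73/3,27], descend [4, 11]
      N4 x:[16,18] y:[86/3,30] z:[25,27] -> miss, prune
      N11 x:[25,27] y:[73/3,77/3] z:[24,27] -> hit [25,77/3] leaf, test {P3@t=25}
    N13 x:[4,9] y:[77/3,91/3] z:[30,63/2] -> miss, prune

Summary -> nodes [0, 3, 10, 9, 4, 11, 13]; box-tests=7; leaf-entries=1; first=P3

== RESULT ==
7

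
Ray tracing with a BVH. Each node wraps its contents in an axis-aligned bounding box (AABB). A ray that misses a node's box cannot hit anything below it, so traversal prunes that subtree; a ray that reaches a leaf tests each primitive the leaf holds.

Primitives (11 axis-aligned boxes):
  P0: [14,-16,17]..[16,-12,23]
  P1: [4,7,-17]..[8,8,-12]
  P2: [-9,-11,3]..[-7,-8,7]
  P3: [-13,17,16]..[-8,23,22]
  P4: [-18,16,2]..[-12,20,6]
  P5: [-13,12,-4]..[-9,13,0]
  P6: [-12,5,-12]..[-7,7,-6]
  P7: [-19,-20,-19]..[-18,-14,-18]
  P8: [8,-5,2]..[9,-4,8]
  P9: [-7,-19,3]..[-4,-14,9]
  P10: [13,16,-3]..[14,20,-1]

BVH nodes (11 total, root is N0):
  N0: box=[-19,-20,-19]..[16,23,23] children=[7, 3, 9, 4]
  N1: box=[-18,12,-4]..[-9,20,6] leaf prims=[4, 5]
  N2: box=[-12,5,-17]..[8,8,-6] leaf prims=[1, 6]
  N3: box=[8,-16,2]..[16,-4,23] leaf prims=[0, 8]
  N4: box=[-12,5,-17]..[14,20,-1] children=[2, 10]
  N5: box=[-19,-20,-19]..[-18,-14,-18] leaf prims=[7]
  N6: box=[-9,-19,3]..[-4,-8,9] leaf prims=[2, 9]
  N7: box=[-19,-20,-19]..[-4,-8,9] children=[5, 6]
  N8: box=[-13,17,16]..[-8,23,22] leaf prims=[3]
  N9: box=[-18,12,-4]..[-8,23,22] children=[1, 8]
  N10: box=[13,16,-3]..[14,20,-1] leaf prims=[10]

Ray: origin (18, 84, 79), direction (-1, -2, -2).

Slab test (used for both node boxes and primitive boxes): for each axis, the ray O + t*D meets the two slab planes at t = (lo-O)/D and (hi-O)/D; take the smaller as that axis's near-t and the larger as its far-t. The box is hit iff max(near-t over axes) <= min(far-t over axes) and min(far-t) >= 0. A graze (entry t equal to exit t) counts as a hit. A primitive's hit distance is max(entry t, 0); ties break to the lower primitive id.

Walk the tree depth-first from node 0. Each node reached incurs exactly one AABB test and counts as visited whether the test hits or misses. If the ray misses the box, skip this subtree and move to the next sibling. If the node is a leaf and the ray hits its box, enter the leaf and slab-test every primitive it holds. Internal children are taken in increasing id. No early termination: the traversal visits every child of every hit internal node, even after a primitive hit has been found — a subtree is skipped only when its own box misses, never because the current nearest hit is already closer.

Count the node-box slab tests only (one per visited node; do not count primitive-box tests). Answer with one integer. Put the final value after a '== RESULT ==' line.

Traverse from the root:
N0 x:[2,37] y:[61/2,52] z:[28,49] -> hit [61/2,37], descend [3, 4, 7, 9]
  N3 x:[2,10] y:[44,50] z:[28,77/2] -> miss, prune
  N4 x:[4,30] y:[32,79/2] z:[40,48] -> miss, prune
  N7 x:[22,37] y:[46,52] z:[35,49] -> miss, prune
  N9 x:[26,36] y:[61/2,36] z:[57/2,83/2] -> hit [61/2,36], descend [1, 8]
    N1 x:[27,36] y:[32,36] z:[73/2,83/2] -> miss, prune
    N8 x:[26,31] y:[61/2,67/2] z:[57/2,63/2] -> hit [61/2,31] leaf, test {P3@t=61/2}

Summary -> nodes [0, 3, 4, 7, 9, 1, 8]; box-tests=7; leaf-entries=1; first=P3

== RESULT ==
7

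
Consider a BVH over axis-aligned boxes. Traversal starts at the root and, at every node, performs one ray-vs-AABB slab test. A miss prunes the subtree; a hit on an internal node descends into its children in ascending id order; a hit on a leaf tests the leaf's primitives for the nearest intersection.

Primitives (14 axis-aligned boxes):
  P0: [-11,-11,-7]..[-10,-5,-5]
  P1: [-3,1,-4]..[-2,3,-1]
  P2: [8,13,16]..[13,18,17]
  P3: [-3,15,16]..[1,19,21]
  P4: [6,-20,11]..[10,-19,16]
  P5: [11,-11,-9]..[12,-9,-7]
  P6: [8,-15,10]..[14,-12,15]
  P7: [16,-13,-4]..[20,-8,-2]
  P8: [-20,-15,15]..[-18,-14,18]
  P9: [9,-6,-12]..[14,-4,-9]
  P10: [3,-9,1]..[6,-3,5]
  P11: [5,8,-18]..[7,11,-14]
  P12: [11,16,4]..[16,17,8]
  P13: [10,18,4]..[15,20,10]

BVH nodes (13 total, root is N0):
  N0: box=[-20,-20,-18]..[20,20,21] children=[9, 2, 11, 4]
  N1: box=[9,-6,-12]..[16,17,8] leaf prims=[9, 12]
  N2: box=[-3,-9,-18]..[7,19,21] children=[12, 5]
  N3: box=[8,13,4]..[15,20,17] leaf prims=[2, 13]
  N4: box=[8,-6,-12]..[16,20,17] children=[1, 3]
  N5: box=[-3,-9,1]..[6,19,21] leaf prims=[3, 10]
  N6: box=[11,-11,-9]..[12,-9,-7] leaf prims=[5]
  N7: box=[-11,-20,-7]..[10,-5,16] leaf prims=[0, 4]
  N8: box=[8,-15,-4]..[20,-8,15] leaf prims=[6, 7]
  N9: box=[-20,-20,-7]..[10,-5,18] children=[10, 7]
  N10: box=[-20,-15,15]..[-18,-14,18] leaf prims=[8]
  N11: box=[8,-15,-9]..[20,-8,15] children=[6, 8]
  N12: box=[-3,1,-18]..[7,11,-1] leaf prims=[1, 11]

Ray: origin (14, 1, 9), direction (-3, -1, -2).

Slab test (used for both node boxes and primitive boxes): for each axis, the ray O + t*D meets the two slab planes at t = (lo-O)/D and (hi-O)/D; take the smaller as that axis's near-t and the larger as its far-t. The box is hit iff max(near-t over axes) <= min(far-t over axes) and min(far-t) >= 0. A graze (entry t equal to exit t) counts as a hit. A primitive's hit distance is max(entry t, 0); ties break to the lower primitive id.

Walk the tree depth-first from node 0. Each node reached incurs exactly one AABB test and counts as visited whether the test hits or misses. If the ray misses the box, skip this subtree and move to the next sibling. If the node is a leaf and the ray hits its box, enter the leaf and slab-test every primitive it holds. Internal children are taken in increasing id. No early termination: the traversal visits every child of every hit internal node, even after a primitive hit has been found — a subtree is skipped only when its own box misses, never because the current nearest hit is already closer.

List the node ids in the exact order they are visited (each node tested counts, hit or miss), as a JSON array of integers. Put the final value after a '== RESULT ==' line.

Trace the traversal:
N0 x:[-2,34/3] y:[-19,21] z:[-6,27/2] -> hit [-2,34/3], descend [2, 4, 9, 11]
  N2 x:[7/3,17/3] y:[-18,10] z:[-6,27/2] -> hit [7/3,17/3], descend [5, 12]
    N5 x:[8/3,17/3] y:[-18,10] z:[-6,4] -> hit [8/3,4] leaf, test {P3(miss), P10(miss)}
    N12 x:[7/3,17/3] y:[-10,0] z:[5,27/2] -> miss, prune
  N4 x:[-2/3,2] y:[-19,7] z:[-4,21/2] -> hit [-2/3,2], descend [1, 3]
    N1 x:[-2/3,5/3] y:[-16,7] z:[1/2,21/2] -> hit [1/2,5/3] leaf, test {P9(miss), P12(miss)}
    N3 x:[-1/3,2] y:[-19,-12] z:[-4,5/2] -> miss, prune
  N9 x:[4/3,34/3] y:[6,21] z:[-9/2,8] -> hit [6,8], descend [7, 10]
    N7 x:[4/3,25/3] y:[6,21] z:[-7/2,8] -> hit [6,8] leaf, test {P0@t=8, P4(miss)}
    N10 x:[32/3,34/3] y:[15,16] z:[-9/2,-3] -> miss, prune
  N11 x:[-2,2] y:[9,16] z:[-3,9] -> miss, prune

Summary -> nodes [0, 2, 5, 12, 4, 1, 3, 9, 7, 10, 11]; box-tests=11; leaf-entries=3; first=P0

== RESULT ==
[0, 2, 5, 12, 4, 1, 3, 9, 7, 10, 11]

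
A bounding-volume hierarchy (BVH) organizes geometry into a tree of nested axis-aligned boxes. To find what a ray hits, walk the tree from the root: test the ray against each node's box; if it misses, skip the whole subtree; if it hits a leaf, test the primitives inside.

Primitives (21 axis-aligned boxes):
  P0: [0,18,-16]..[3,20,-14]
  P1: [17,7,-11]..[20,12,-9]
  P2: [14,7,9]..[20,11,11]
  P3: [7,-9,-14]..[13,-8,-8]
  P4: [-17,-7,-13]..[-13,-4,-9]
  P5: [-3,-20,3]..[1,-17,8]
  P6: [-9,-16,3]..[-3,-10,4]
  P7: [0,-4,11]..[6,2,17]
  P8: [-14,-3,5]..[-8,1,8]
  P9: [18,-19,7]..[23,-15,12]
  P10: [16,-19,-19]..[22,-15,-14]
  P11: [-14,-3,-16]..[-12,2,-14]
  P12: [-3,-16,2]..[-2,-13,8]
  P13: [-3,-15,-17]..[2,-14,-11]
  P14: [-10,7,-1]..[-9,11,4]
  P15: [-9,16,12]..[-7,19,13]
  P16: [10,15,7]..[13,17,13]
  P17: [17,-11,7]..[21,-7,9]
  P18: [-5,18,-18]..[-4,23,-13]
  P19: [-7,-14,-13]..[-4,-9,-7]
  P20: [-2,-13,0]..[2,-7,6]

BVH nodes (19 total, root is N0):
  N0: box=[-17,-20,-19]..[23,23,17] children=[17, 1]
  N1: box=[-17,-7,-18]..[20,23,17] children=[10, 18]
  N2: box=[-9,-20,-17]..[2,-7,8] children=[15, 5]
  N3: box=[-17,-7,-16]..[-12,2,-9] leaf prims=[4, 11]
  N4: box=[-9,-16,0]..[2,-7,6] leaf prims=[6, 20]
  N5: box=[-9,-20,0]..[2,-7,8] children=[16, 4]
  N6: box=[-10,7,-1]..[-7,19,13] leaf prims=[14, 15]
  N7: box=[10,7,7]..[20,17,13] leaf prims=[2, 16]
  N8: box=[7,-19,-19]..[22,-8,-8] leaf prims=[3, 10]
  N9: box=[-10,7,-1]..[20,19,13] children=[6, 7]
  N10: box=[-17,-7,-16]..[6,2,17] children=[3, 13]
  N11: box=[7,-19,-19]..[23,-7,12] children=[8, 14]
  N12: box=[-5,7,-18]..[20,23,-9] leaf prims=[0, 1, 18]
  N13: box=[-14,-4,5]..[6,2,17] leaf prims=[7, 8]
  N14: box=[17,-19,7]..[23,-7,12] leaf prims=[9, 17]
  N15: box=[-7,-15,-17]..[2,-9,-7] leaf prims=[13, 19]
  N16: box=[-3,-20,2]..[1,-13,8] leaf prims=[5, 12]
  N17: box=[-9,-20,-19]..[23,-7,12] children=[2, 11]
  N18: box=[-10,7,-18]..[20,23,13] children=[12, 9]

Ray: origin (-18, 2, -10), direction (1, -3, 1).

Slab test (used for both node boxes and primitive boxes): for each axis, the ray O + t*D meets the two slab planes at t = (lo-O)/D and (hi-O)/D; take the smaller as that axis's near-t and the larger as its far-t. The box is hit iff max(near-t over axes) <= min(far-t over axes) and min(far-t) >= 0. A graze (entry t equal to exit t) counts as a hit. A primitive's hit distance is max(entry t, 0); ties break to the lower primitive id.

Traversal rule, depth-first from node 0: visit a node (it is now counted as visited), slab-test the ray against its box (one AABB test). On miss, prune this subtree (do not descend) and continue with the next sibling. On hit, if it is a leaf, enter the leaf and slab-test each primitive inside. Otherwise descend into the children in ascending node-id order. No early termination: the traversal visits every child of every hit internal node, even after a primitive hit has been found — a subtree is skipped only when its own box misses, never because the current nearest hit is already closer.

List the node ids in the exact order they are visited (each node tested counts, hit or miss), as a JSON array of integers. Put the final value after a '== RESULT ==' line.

Trace the traversal:
N0 x:[1,41] y:[-7,22/3] z:[-9,27] -> hit [1,22/3], descend [1, 17]
  N1 x:[1,38] y:[-7,3] z:[-8,27] -> hit [1,3], descend [10, 18]
    N10 x:[1,24] y:[0,3] z:[-6,27] -> hit [1,3], descend [3, 13]
      N3 x:[1,6] y:[0,3] z:[-6,1] -> hit [1,1] leaf, test {P4(miss), P11(miss)}
      N13 x:[4,24] y:[0,2] z:[15,27] -> miss, prune
    N18 x:[8,38] y:[-7,-5/3] z:[-8,23] -> miss, prune
  N17 x:[9,41] y:[3,22/3] z:[-9,22] -> miss, prune

order=[0, 1, 10, 3, 13, 18, 17]  |boxes|=7  |leaves|=1  hit=miss

== RESULT ==
[0, 1, 10, 3, 13, 18, 17]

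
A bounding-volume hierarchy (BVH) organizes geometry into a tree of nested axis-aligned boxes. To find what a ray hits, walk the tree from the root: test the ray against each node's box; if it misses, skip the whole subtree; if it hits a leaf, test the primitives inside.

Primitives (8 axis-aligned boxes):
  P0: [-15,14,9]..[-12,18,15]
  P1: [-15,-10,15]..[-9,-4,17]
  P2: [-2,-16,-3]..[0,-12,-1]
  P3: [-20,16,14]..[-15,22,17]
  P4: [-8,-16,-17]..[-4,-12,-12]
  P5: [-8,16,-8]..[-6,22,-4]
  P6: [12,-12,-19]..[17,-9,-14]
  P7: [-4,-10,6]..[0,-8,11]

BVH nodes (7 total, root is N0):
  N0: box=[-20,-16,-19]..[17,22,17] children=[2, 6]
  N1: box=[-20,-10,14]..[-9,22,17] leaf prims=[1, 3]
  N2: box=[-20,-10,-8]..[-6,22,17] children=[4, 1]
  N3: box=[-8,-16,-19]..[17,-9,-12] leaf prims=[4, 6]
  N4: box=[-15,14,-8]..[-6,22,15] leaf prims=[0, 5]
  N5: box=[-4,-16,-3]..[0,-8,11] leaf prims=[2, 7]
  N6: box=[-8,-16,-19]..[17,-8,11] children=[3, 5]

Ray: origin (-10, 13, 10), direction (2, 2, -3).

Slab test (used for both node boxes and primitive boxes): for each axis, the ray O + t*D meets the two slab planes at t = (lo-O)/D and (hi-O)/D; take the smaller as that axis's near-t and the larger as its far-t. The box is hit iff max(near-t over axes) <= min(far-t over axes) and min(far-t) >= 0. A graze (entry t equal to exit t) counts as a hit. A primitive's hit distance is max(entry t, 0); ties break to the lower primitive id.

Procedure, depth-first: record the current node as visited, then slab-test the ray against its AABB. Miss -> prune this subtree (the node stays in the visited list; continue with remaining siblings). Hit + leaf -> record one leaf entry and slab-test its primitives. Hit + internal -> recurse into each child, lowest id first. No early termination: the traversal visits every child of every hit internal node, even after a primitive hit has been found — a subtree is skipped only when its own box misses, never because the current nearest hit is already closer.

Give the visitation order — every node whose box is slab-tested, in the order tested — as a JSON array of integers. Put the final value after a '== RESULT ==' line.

Traverse from the root:
N0 x:[-5,27/2] y:[-29/2,9/2] z:[-7/3,29/3] -> hit [-7/3,9/2], descend [2, 6]
  N2 x:[-5,2] y:[-23/2,9/2] z:[-7/3,6] -> hit [-7/3,2], descend [1, 4]
    N1 x:[-5,1/2] y:[-23/2,9/2] z:[-7/3,-4/3] -> miss, prune
    N4 x:[-5/2,2] y:[1/2,9/2] z:[-5/3,6] -> hit [1/2,2] leaf, test {P0(miss), P5(miss)}
  N6 x:[1,27/2] y:[-29/2,-21/2] z:[-1/3,29/3] -> miss, prune

Visited [0, 2, 1, 4, 6]. Tests: 5 box, 1 leaf. Nearest: miss.

== RESULT ==
[0, 2, 1, 4, 6]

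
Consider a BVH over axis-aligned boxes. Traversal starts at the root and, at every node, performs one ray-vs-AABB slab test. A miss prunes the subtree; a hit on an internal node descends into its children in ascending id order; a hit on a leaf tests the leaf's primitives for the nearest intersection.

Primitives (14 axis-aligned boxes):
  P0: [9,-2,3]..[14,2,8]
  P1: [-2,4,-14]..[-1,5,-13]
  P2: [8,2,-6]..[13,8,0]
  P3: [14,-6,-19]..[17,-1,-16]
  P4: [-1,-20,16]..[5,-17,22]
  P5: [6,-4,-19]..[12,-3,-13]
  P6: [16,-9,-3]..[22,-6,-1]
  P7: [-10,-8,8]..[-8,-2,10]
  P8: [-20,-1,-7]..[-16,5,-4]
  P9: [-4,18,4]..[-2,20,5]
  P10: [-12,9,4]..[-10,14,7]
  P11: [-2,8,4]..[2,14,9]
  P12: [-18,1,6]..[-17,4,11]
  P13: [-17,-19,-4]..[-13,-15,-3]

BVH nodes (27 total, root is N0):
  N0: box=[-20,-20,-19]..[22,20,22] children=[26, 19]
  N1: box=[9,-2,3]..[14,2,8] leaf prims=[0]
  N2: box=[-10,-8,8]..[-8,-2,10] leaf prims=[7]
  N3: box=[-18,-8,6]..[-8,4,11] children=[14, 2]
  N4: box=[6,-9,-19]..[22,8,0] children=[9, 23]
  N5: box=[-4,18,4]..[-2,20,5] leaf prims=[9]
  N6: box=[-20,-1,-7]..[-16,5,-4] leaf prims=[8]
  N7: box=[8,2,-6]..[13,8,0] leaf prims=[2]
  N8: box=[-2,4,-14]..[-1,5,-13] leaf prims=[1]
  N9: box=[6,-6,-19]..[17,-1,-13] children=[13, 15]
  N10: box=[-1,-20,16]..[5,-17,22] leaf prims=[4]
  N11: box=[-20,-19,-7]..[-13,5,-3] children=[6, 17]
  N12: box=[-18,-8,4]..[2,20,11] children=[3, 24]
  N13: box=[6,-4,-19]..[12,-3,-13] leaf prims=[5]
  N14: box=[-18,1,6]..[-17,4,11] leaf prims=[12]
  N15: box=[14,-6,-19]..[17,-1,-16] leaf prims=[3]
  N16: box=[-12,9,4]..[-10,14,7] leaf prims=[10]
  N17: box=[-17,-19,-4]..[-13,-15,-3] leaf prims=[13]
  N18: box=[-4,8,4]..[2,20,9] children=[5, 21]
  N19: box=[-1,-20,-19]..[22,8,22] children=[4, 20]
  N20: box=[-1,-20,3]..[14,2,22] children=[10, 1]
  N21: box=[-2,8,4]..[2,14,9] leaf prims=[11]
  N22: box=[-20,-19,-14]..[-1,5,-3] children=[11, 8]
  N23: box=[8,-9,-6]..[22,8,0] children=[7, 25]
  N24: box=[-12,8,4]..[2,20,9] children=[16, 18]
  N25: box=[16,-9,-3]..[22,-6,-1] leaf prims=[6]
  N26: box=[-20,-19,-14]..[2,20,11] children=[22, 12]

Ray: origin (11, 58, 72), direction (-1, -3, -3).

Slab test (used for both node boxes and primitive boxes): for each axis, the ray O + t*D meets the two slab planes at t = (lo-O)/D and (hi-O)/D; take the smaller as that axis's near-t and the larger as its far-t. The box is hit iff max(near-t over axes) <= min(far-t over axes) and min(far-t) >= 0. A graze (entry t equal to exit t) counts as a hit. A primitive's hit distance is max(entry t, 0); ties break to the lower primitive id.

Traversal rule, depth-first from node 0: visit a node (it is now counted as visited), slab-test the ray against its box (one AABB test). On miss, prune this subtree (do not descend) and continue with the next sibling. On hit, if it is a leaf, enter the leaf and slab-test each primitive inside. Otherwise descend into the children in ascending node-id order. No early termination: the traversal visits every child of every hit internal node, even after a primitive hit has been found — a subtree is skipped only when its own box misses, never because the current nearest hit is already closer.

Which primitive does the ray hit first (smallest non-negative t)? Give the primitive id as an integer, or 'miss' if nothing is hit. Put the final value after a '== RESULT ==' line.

Walk:
N0 x:[-11,31] y:[38/3,26] z:[50/3,91/3] -> hit [50/3,26], descend [19, 26]
  N19 x:[-11,12] y:[50/3,26] z:[50/3,91/3] -> miss, prune
  N26 x:[9,31] y:[38/3,77/3] z:[61/3,86/3] -> hit [61/3,77/3], descend [12, 22]
    N12 x:[9,29] y:[38/3,22] z:[61/3,68/3] -> hit [61/3,22], descend [3, 24]
      N3 x:[19,29] y:[18,22] z:[61/3,22] -> hit [61/3,22], descend [2, 14]
        N2 x:[19,21] y:[20,22] z:[62/3,64/3] -> hit [62/3,21] leaf, test {P7@t=62/3}
        N14 x:[28,29] y:[18,19] z:[61/3,22] -> miss, prune
      N24 x:[9,23] y:[38/3,50/3] z:[21,68/3] -> miss, prune
    N22 x:[12,31] y:[53/3,77/3] z:[25,86/3] -> hit [25,77/3], descend [8, 11]
      N8 x:[12,13] y:[53/3,18] z:[85/3,86/3] -> miss, prune
      N11 x:[24,31] y:[53/3,77/3] z:[25,79/3] -> hit [25,77/3], descend [6, 17]
        N6 x:[27,31] y:[53/3,59/3] z:[76/3,79/3] -> miss, prune
        N17 x:[24,28] y:[73/3,77/3] z:[25,76/3] -> hit [25,76/3] leaf, test {P13@t=25}

order=[0, 19, 26, 12, 3, 2, 14, 24, 22, 8, 11, 6, 17]  |boxes|=13  |leaves|=2  hit=P7

== RESULT ==
7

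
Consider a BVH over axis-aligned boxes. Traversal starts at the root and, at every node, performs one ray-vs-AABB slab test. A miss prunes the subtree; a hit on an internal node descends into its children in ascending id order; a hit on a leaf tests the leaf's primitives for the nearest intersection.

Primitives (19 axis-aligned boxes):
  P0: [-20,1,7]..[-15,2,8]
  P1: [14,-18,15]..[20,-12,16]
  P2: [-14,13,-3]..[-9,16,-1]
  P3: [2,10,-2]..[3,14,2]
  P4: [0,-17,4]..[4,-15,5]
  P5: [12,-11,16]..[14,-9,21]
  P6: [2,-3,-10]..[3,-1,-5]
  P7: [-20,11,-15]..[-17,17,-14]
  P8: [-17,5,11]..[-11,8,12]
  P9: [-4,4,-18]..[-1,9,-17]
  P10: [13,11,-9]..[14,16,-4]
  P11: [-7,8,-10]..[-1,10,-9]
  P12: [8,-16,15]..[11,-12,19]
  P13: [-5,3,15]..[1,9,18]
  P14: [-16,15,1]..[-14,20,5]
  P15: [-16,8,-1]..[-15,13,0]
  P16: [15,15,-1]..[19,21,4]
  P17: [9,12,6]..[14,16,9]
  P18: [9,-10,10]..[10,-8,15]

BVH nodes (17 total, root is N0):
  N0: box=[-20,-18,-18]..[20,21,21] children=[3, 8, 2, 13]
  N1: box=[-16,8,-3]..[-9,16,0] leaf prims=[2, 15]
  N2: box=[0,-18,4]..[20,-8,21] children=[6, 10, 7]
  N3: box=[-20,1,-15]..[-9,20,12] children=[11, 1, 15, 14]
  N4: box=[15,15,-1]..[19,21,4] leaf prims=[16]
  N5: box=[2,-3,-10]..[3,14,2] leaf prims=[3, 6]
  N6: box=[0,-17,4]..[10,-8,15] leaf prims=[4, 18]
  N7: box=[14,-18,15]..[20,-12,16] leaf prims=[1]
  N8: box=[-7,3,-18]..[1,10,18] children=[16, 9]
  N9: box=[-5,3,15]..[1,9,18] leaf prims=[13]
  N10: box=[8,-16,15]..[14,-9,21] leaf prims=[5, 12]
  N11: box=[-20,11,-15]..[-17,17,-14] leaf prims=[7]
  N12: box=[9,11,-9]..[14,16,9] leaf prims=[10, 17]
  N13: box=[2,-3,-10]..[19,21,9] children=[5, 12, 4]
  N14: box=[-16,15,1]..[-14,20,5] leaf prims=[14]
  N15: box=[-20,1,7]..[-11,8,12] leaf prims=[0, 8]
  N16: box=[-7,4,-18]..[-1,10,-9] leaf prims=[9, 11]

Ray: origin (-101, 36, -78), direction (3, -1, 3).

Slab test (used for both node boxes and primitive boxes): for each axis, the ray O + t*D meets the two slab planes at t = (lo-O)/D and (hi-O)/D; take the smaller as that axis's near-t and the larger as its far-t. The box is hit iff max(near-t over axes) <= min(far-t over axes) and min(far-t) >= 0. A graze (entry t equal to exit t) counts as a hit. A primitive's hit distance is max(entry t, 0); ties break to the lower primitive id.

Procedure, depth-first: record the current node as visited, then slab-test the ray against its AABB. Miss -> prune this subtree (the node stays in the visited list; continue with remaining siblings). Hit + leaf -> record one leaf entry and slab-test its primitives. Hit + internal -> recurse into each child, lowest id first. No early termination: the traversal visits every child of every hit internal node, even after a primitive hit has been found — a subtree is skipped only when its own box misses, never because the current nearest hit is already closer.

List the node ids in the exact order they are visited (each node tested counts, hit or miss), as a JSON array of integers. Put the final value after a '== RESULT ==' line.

Traverse from the root:
N0 x:[27,121/3] y:[15,54] z:[20,33] -> hit [27,33], descend [2, 3, 8, 13]
  N2 x:[101/3,121/3] y:[44,54] z:[82/3,33] -> miss, prune
  N3 x:[27,92/3] y:[16,35] z:[21,30] -> hit [27,30], descend [1, 11, 14, 15]
    N1 x:[85/3,92/3] y:[20,28] z:[25,26] -> miss, prune
    N11 x:[27,28] y:[19,25] z:[21,64/3] -> miss, prune
    N14 x:[85/3,29] y:[16,21] z:[79/3,83/3] -> miss, prune
    N15 x:[27,30] y:[28,35] z:[85/3,30] -> hit [85/3,30] leaf, test {P0(miss), P8@t=89/3}
  N8 x:[94/3,34] y:[26,33] z:[20,32] -> hit [94/3,32], descend [9, 16]
    N9 x:[32,34] y:[27,33] z:[31,32] -> hit [32,32] leaf, test {P13@t=32}
    N16 x:[94/3,100/3] y:[26,32] z:[20,23] -> miss, prune
  N13 x:[103/3,40] y:[15,39] z:[68/3,29] -> miss, prune

Summary -> nodes [0, 2, 3, 1, 11, 14, 15, 8, 9, 16, 13]; box-tests=11; leaf-entries=2; first=P8

== RESULT ==
[0, 2, 3, 1, 11, 14, 15, 8, 9, 16, 13]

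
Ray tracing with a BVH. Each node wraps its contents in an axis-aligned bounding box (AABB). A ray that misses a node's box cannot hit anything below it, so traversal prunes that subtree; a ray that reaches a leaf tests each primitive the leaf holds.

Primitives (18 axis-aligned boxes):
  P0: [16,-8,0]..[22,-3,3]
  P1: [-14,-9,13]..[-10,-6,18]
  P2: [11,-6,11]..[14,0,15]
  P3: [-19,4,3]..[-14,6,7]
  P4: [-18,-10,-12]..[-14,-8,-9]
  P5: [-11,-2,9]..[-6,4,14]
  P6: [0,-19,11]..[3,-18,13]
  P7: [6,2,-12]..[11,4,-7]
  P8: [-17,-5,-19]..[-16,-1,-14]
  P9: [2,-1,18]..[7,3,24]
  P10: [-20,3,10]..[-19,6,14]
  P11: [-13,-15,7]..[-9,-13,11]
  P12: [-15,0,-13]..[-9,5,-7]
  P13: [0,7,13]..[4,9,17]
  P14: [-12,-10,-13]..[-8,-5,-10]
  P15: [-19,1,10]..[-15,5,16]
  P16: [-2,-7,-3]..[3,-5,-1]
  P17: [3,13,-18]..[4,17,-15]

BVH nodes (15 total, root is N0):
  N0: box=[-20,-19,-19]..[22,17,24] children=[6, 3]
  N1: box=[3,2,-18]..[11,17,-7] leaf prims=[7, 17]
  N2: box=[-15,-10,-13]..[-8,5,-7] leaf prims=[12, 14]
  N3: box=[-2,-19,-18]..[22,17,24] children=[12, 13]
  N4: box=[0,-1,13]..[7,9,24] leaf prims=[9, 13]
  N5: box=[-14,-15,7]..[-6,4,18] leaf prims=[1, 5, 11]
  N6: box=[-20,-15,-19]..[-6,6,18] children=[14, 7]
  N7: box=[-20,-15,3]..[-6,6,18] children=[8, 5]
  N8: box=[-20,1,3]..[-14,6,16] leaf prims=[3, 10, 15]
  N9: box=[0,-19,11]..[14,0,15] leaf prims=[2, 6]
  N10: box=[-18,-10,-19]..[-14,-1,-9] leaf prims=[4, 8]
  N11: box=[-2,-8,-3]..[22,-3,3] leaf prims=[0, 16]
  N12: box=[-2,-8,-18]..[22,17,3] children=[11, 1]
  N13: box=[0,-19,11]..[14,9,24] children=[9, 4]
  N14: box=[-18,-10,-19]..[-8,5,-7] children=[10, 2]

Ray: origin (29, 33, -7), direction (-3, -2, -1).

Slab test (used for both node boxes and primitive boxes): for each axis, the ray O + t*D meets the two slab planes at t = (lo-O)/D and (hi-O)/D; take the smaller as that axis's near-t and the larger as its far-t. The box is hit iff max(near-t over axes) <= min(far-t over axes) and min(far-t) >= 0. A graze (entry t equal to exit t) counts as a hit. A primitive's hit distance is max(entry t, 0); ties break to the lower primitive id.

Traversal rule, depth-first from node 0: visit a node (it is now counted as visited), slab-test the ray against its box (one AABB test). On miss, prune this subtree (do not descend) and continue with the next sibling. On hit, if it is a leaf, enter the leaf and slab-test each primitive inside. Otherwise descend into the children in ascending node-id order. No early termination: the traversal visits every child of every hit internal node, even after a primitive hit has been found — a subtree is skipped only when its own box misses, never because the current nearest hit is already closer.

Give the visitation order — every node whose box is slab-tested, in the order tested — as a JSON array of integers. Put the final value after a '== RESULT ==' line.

Trace the traversal:
N0 x:[7/3,49/3] y:[8,26] z:[-31,12] -> hit [8,12], descend [3, 6]
  N3 x:[7/3,31/3] y:[8,26] z:[-31,11] -> hit [8,31/3], descend [12, 13]
    N12 x:[7/3,31/3] y:[8,41/2] z:[-10,11] -> hit [8,31/3], descend [1, 11]
      N1 x:[6,26/3] y:[8,31/2] z:[0,11] -> hit [8,26/3] leaf, test {P7(miss), P17@t=25/3}
      N11 x:[7/3,31/3] y:[18,41/2] z:[-10,-4] -> miss, prune
    N13 x:[5,29/3] y:[12,26] z:[-31,-18] -> miss, prune
  N6 x:[35/3,49/3] y:[27/2,24] z:[-25,12] -> miss, prune

Visited [0, 3, 12, 1, 11, 13, 6]. Tests: 7 box, 1 leaf. Nearest: P17.

== RESULT ==
[0, 3, 12, 1, 11, 13, 6]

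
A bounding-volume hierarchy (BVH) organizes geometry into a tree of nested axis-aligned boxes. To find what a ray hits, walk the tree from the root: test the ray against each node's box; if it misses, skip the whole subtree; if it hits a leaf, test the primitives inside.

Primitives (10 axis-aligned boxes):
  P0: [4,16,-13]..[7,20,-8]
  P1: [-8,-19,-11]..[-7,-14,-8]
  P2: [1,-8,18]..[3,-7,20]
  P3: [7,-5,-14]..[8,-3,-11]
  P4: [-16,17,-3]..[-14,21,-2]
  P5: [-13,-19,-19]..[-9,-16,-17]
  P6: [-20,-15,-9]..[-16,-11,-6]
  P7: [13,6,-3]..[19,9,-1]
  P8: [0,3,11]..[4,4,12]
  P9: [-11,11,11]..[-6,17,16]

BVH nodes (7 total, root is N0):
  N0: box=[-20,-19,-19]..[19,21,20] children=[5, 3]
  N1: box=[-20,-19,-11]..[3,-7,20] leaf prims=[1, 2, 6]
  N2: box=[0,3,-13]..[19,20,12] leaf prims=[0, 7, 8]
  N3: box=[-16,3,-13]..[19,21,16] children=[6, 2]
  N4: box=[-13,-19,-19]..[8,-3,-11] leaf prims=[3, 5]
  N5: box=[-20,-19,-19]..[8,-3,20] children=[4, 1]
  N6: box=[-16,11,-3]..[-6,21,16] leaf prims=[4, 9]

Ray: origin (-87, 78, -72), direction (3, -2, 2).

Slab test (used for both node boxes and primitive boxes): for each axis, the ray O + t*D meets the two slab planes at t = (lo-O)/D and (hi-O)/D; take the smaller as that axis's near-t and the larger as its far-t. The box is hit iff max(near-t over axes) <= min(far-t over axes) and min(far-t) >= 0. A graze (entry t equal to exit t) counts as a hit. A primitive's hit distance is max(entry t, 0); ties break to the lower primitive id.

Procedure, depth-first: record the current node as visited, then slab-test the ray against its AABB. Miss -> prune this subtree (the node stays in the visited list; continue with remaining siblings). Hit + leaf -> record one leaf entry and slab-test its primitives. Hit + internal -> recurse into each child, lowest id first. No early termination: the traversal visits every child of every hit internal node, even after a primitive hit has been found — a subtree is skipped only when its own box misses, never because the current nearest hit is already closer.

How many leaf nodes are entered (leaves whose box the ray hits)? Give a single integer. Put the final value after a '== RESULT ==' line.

Traverse from the root:
N0 x:[67/3,106/3] y:[57/2,97/2] z:[53/2,46] -> hit [57/2,106/3], descend [3, 5]
  N3 x:[71/3,106/3] y:[57/2,75/2] z:[59/2,44] -> hit [59/2,106/3], descend [2, 6]
    N2 x:[29,106/3] y:[29,75/2] z:[59/2,42] -> hit [59/2,106/3] leaf, test {P0@t=91/3, P7@t=69/2, P8(miss)}
    N6 x:[71/3,27] y:[57/2,67/2] z:[69/2,44] -> miss, prune
  N5 x:[67/3,95/3] y:[81/2,97/2] z:[53/2,46] -> miss, prune

Summary -> nodes [0, 3, 2, 6, 5]; box-tests=5; leaf-entries=1; first=P0

== RESULT ==
1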